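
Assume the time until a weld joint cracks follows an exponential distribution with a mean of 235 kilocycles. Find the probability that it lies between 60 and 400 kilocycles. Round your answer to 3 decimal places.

The rate is λ = 1/235 = 0.00425532 per kilocycle.
P(60 < X < 400) = e^(−λ·60) − e^(−λ·400) = 0.77467 − 0.18230 ≈ 0.592.

0.592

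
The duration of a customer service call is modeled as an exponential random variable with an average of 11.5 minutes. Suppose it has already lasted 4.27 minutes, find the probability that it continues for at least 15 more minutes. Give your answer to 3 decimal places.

0.271

The rate is λ = 1/11.5 = 0.0869565 per minute.
The exponential is memoryless, so the remaining time is again Exp(λ): the condition X > 4.27 is irrelevant.
P(X > 15) = e^(−1.3043) ≈ 0.271.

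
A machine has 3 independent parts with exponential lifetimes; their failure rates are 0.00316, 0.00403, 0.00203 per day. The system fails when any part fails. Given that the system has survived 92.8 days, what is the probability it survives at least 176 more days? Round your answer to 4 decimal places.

Time to first failure ~ Exp(Σλ) with Σλ = 0.00922.
By memorylessness, P(T > 92.8+176 | T > 92.8) = P(T > 176) = e^(−0.00922·176) ≈ 0.1974.

0.1974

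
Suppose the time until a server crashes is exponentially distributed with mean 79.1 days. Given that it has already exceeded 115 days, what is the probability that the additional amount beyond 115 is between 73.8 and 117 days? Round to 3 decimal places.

0.166

The rate is λ = 1/79.1 = 0.0126422 per day.
Memoryless: the residual past 115 is again Exp(λ).
P(73.8 < residual < 117) = e^(−λ·73.8) − e^(−λ·117) = 0.39337 − 0.22783 ≈ 0.166.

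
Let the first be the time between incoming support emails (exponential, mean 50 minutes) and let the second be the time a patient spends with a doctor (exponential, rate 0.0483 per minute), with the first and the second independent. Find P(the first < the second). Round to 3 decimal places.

λ_1 = 1/50 = 0.02, λ_2 = 0.0483.
For independent exponentials, P(the first < the second) = λ_1/(λ_1+λ_2) = 0.02/0.0683 ≈ 0.293.

0.293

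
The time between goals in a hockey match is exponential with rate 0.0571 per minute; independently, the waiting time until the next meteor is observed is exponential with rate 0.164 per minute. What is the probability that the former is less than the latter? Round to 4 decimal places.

λ_1 = 0.0571, λ_2 = 0.164.
For independent exponentials, P(the former < the latter) = λ_1/(λ_1+λ_2) = 0.0571/0.2211 ≈ 0.2583.

0.2583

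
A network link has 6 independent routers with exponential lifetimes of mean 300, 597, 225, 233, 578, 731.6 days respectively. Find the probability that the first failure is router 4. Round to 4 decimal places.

Rates: λ_i = 1/mean_i → 0.00333333, 0.00167504, 0.00444444, 0.00429185, 0.0017301, 0.00136687; Σλ = 0.0168416.
P(router 4 first) = λ_4/Σλ = 0.00429185/0.0168416 ≈ 0.2548.

0.2548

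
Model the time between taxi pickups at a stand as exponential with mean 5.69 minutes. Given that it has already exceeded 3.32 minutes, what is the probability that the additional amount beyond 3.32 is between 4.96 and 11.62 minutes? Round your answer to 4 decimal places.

The rate is λ = 1/5.69 = 0.175747 per minute.
Memoryless: the residual past 3.32 is again Exp(λ).
P(4.96 < residual < 11.62) = e^(−λ·4.96) − e^(−λ·11.62) = 0.41824 − 0.12975 ≈ 0.2885.

0.2885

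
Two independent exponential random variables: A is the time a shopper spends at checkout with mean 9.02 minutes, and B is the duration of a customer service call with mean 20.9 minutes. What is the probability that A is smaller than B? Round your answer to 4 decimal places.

0.6985

λ_1 = 1/9.02 = 0.110865, λ_2 = 1/20.9 = 0.0478469.
For independent exponentials, P(A < B) = λ_1/(λ_1+λ_2) = 0.110865/0.158712 ≈ 0.6985.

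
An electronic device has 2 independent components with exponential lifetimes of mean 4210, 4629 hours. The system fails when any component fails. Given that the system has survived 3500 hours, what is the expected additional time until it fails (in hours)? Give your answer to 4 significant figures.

2205

First-failure rate Σλ = 1/4210 + 1/4629 = 0.000453559.
By memorylessness the expected residual is 1/Σλ = 2204.78 hours, regardless of the 3500 already elapsed.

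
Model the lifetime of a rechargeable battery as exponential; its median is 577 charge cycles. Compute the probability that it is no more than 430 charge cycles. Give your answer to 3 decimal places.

For an exponential, median = ln(2)/λ, so λ = ln 2 / 577 = 0.00120129 per charge cycle.
P(X ≤ 430) = 1 − e^(−λ·430) = 1 − e^(−0.51656) ≈ 0.403.

0.403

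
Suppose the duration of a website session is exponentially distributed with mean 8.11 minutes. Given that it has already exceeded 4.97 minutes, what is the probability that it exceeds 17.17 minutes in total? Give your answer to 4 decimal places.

0.2222

The rate is λ = 1/8.11 = 0.123305 per minute.
P(X > s+t | X > s) = e^(−λ(s+t))/e^(−λs) = e^(−λt), independent of s = 4.97.
P(X > 12.2) = e^(−1.5043) ≈ 0.2222.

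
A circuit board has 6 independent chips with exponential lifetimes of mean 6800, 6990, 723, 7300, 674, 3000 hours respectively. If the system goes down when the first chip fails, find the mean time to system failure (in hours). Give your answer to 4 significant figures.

275.7

The first failure time is exponential with rate Σλ_i = 1/6800 + 1/6990 + 1/723 + 1/7300 + 1/674 + 1/3000 = 0.00362725 per hour.
E[min] = 1/Σλ = 1/0.00362725 = 275.691 hours.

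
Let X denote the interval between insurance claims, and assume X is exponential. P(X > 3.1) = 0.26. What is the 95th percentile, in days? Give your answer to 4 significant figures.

6.894

e^(−λ·3.1) = 0.26 ⇒ λ = −ln(0.26)/3.1 = 0.43454.
95th percentile: 1 − e^(−λt) = 0.95, t = −ln(0.05)/λ = 6.89403 days.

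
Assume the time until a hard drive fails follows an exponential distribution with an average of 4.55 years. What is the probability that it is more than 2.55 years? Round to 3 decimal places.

The rate is λ = 1/4.55 = 0.21978 per year.
P(X > 2.55) = e^(−λ·2.55) = e^(−0.56044) ≈ 0.571.

0.571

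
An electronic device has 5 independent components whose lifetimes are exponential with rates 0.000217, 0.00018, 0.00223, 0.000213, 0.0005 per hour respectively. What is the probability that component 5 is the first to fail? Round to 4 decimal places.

0.1497

The time to first failure is exponential with rate Σλ = 0.000217 + 0.00018 + 0.00223 + 0.000213 + 0.0005 = 0.00334.
P(component 5 first) = λ_5/Σλ = 0.0005/0.00334 ≈ 0.1497.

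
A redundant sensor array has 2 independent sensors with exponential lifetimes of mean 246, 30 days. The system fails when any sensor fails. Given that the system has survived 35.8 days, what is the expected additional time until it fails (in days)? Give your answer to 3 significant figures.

First-failure rate Σλ = 1/246 + 1/30 = 0.0373984.
By memorylessness the expected residual is 1/Σλ = 26.7391 days, regardless of the 35.8 already elapsed.

26.7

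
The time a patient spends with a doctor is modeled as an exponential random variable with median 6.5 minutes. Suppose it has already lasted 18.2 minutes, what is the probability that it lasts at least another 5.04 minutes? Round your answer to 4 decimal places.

0.5842

For an exponential, median = ln(2)/λ, so λ = ln 2 / 6.5 = 0.106638 per minute.
By the memoryless property, P(X > 18.2+5.04 | X > 18.2) = P(X > 5.04).
P(X > 5.04) = e^(−0.53746) ≈ 0.5842.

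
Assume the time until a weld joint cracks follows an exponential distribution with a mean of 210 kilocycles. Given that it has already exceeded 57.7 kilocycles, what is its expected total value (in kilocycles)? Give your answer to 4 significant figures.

267.7

The rate is λ = 1/210 = 0.0047619 per kilocycle.
By memorylessness, E[X | X > 57.7] = 57.7 + 1/λ = 57.7 + 210 = 267.7 kilocycles.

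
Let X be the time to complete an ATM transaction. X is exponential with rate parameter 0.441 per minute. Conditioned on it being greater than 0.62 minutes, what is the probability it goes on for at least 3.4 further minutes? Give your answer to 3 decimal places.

P(X > s+t | X > s) = e^(−λ(s+t))/e^(−λs) = e^(−λt), independent of s = 0.62.
P(X > 3.4) = e^(−1.4994) ≈ 0.223.

0.223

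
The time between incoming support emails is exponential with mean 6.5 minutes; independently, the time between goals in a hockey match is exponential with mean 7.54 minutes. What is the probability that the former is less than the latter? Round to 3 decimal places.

0.537

λ_1 = 1/6.5 = 0.153846, λ_2 = 1/7.54 = 0.132626.
For independent exponentials, P(the former < the latter) = λ_1/(λ_1+λ_2) = 0.153846/0.286472 ≈ 0.537.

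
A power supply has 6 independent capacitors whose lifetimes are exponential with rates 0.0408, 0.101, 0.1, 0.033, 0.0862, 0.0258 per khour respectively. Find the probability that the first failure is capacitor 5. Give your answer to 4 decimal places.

0.2229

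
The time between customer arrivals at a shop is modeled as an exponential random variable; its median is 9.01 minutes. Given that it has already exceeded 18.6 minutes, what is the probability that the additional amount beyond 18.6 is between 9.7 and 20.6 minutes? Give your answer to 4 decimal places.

For an exponential, median = ln(2)/λ, so λ = ln 2 / 9.01 = 0.0769309 per minute.
Memoryless: the residual past 18.6 is again Exp(λ).
P(9.7 < residual < 20.6) = e^(−λ·9.7) − e^(−λ·20.6) = 0.47415 − 0.20499 ≈ 0.2692.

0.2692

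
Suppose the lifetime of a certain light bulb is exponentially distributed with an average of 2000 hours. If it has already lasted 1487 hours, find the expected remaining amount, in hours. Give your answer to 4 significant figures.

2000

The rate is λ = 1/2000 = 0.0005 per hour.
By memorylessness, the remaining amount past any threshold is again Exp(λ) with mean 1/λ = 2000 hours.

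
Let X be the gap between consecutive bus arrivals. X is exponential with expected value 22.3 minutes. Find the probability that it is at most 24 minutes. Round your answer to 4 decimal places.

The rate is λ = 1/22.3 = 0.044843 per minute.
P(X ≤ 24) = 1 − e^(−λ·24) = 1 − e^(−1.0762) ≈ 0.6591.

0.6591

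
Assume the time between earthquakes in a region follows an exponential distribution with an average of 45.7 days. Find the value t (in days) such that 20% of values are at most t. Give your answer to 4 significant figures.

10.20

The rate is λ = 1/45.7 = 0.0218818 per day.
Set 1 − e^(−λt) = 0.2, so t = −ln(0.8)/λ = 0.22314/0.0218818 ≈ 10.1977 days.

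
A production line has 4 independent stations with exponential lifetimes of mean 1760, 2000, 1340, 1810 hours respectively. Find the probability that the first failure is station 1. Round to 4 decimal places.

0.2400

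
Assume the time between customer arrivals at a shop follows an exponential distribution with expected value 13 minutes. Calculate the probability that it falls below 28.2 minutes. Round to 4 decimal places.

0.8857

The rate is λ = 1/13 = 0.0769231 per minute.
P(X ≤ 28.2) = 1 − e^(−λ·28.2) = 1 − e^(−2.1692) ≈ 0.8857.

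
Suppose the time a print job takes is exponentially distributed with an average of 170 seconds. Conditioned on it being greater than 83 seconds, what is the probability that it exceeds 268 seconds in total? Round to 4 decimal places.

The rate is λ = 1/170 = 0.00588235 per second.
The exponential is memoryless, so the remaining time is again Exp(λ): the condition X > 83 is irrelevant.
P(X > 185) = e^(−1.0882) ≈ 0.3368.

0.3368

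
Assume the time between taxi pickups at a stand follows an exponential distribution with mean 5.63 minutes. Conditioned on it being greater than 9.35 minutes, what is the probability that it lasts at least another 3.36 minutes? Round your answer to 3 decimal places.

The rate is λ = 1/5.63 = 0.17762 per minute.
The exponential is memoryless, so the remaining time is again Exp(λ): the condition X > 9.35 is irrelevant.
P(X > 3.36) = e^(−0.5968) ≈ 0.551.

0.551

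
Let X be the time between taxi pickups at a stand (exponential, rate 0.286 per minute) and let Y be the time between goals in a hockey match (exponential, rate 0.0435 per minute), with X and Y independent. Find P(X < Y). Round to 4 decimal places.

0.8680

λ_1 = 0.286, λ_2 = 0.0435.
For independent exponentials, P(X < Y) = λ_1/(λ_1+λ_2) = 0.286/0.3295 ≈ 0.8680.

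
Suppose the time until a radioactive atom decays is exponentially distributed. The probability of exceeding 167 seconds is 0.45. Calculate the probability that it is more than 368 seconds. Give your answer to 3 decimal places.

0.172

e^(−λ·167) = 0.45 ⇒ λ = −ln(0.45)/167 = 0.00478148.
P(X > 368) = e^(−0.00478148·368) = e^(−1.7596) ≈ 0.172.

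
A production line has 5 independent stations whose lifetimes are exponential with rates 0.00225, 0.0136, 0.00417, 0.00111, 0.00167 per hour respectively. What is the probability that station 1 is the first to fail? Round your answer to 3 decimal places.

0.099

The time to first failure is exponential with rate Σλ = 0.00225 + 0.0136 + 0.00417 + 0.00111 + 0.00167 = 0.0228.
P(station 1 first) = λ_1/Σλ = 0.00225/0.0228 ≈ 0.099.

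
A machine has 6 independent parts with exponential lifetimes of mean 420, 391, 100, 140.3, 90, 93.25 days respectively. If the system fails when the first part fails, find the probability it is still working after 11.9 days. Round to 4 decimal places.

0.5931

The first failure time is exponential with rate Σλ_i = 1/420 + 1/391 + 1/100 + 1/140.3 + 1/90 + 1/93.25 = 0.0439011 per day.
P(min > 11.9) = e^(−0.0439011·11.9) = e^(−0.52242) ≈ 0.5931.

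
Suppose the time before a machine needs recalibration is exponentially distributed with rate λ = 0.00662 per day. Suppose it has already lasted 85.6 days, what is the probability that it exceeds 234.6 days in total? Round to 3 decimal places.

0.373

The exponential is memoryless, so the remaining time is again Exp(λ): the condition X > 85.6 is irrelevant.
P(X > 149) = e^(−0.98638) ≈ 0.373.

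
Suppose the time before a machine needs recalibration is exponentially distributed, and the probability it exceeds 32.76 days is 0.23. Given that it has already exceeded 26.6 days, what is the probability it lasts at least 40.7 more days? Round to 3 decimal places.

0.161

From e^(−λ·32.76) = 0.23, λ = −ln(0.23)/32.76 = 0.0448619.
Memoryless: P(X > 26.6+40.7 | X > 26.6) = P(X > 40.7) = e^(−0.0448619·40.7) ≈ 0.161.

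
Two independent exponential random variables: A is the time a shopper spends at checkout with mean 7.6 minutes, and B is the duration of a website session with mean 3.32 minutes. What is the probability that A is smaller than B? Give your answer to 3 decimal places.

0.304

λ_1 = 1/7.6 = 0.131579, λ_2 = 1/3.32 = 0.301205.
For independent exponentials, P(A < B) = λ_1/(λ_1+λ_2) = 0.131579/0.432784 ≈ 0.304.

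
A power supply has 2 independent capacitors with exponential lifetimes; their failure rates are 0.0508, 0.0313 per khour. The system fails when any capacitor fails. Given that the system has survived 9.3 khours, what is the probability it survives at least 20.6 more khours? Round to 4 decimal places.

0.1843

Time to first failure ~ Exp(Σλ) with Σλ = 0.0821.
By memorylessness, P(T > 9.3+20.6 | T > 9.3) = P(T > 20.6) = e^(−0.0821·20.6) ≈ 0.1843.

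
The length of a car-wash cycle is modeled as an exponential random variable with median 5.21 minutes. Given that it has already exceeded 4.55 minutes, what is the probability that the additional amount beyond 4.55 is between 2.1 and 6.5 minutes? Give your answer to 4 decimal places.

0.3351

For an exponential, median = ln(2)/λ, so λ = ln 2 / 5.21 = 0.133042 per minute.
Memoryless: the residual past 4.55 is again Exp(λ).
P(2.1 < residual < 6.5) = e^(−λ·2.1) − e^(−λ·6.5) = 0.75625 − 0.42115 ≈ 0.3351.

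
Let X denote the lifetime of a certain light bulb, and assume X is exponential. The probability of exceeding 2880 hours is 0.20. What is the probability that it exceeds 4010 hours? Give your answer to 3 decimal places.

0.106

e^(−λ·2880) = 0.20 ⇒ λ = −ln(0.20)/2880 = 0.000558833.
P(X > 4010) = e^(−0.000558833·4010) = e^(−2.2409) ≈ 0.106.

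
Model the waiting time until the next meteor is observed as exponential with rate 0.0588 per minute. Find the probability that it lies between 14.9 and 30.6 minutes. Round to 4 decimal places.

P(14.9 < X < 30.6) = e^(−λ·14.9) − e^(−λ·30.6) = 0.41640 − 0.16542 ≈ 0.2510.

0.2510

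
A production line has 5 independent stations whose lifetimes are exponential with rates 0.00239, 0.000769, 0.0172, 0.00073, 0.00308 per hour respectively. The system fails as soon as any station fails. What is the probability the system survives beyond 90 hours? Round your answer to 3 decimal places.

0.114

The time to first failure is exponential with rate Σλ = 0.00239 + 0.000769 + 0.0172 + 0.00073 + 0.00308 = 0.024169.
P(min > 90) = e^(−0.024169·90) = e^(−2.1752) ≈ 0.114.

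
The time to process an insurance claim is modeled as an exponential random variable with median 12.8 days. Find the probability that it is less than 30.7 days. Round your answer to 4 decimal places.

For an exponential, median = ln(2)/λ, so λ = ln 2 / 12.8 = 0.0541521 per day.
P(X ≤ 30.7) = 1 − e^(−λ·30.7) = 1 − e^(−1.6625) ≈ 0.8103.

0.8103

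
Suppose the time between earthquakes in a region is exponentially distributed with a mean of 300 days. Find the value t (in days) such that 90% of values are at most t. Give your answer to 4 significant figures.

690.8

The rate is λ = 1/300 = 0.00333333 per day.
Set 1 − e^(−λt) = 0.9, so t = −ln(0.1)/λ = 2.3026/0.00333333 ≈ 690.776 days.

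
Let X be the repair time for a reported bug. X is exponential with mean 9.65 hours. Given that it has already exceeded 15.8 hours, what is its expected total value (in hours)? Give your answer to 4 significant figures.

25.45

The rate is λ = 1/9.65 = 0.103627 per hour.
By memorylessness, E[X | X > 15.8] = 15.8 + 1/λ = 15.8 + 9.65 = 25.45 hours.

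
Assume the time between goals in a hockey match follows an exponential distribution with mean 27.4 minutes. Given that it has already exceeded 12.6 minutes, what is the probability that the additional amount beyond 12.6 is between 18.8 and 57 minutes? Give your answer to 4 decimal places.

The rate is λ = 1/27.4 = 0.0364964 per minute.
Memoryless: the residual past 12.6 is again Exp(λ).
P(18.8 < residual < 57) = e^(−λ·18.8) − e^(−λ·57) = 0.50352 − 0.12489 ≈ 0.3786.

0.3786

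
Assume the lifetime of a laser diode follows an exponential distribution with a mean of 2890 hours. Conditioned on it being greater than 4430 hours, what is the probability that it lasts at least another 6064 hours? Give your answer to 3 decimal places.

0.123

The rate is λ = 1/2890 = 0.000346021 per hour.
P(X > s+t | X > s) = e^(−λ(s+t))/e^(−λs) = e^(−λt), independent of s = 4430.
P(X > 6064) = e^(−2.0983) ≈ 0.123.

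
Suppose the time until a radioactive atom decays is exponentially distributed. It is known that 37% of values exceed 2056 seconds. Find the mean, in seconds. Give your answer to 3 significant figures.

2070

e^(−λ·2056) = 0.37 ⇒ λ = −ln(0.37)/2056 = 0.000483586.
Mean = 1/λ = 2067.89 seconds.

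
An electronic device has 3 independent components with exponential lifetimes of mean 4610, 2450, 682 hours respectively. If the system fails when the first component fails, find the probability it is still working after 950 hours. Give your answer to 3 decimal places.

The first failure time is exponential with rate Σλ_i = 1/4610 + 1/2450 + 1/682 = 0.00209136 per hour.
P(min > 950) = e^(−0.00209136·950) = e^(−1.9868) ≈ 0.137.

0.137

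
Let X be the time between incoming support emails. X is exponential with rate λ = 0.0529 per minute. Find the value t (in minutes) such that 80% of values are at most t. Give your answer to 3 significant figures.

30.4

Set 1 − e^(−λt) = 0.8, so t = −ln(0.2)/λ = 1.6094/0.0529 ≈ 30.4242 minutes.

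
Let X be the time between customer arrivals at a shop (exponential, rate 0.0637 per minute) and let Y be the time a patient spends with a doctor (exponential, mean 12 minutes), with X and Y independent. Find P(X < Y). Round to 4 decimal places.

0.4332

λ_1 = 0.0637, λ_2 = 1/12 = 0.0833333.
For independent exponentials, P(X < Y) = λ_1/(λ_1+λ_2) = 0.0637/0.147033 ≈ 0.4332.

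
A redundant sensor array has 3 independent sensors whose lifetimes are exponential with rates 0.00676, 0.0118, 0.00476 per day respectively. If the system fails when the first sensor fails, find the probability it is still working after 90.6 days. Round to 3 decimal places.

The time to first failure is exponential with rate Σλ = 0.00676 + 0.0118 + 0.00476 = 0.02332.
P(min > 90.6) = e^(−0.02332·90.6) = e^(−2.1128) ≈ 0.121.

0.121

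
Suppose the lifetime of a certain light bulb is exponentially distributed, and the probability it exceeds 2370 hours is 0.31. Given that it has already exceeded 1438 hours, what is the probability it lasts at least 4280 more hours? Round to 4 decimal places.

0.1206

From e^(−λ·2370) = 0.31, λ = −ln(0.31)/2370 = 0.00049417.
Memoryless: P(X > 1438+4280 | X > 1438) = P(X > 4280) = e^(−0.00049417·4280) ≈ 0.1206.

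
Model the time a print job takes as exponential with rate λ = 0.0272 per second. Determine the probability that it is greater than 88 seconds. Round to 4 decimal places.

P(X > 88) = e^(−λ·88) = e^(−2.3936) ≈ 0.0913.

0.0913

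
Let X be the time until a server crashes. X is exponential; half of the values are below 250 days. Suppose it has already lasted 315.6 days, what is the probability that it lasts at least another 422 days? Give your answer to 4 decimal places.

0.3104

For an exponential, median = ln(2)/λ, so λ = ln 2 / 250 = 0.00277259 per day.
By the memoryless property, P(X > 315.6+422 | X > 315.6) = P(X > 422).
P(X > 422) = e^(−1.17) ≈ 0.3104.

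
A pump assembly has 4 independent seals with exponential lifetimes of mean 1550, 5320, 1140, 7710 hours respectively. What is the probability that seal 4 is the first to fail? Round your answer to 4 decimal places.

0.0705

Rates: λ_i = 1/mean_i → 0.000645161, 0.00018797, 0.000877193, 0.000129702; Σλ = 0.00184003.
P(seal 4 first) = λ_4/Σλ = 0.000129702/0.00184003 ≈ 0.0705.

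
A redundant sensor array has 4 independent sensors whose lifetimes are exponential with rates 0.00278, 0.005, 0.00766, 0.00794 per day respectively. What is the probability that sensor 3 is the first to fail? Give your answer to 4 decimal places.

The time to first failure is exponential with rate Σλ = 0.00278 + 0.005 + 0.00766 + 0.00794 = 0.02338.
P(sensor 3 first) = λ_3/Σλ = 0.00766/0.02338 ≈ 0.3276.

0.3276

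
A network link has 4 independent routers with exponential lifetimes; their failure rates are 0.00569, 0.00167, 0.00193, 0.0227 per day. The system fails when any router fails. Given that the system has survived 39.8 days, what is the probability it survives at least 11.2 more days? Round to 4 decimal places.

0.6989

Time to first failure ~ Exp(Σλ) with Σλ = 0.03199.
By memorylessness, P(T > 39.8+11.2 | T > 39.8) = P(T > 11.2) = e^(−0.03199·11.2) ≈ 0.6989.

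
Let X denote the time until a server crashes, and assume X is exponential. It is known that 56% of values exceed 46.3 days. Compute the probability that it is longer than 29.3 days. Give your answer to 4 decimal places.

e^(−λ·46.3) = 0.56 ⇒ λ = −ln(0.56)/46.3 = 0.0125231.
P(X > 29.3) = e^(−0.0125231·29.3) = e^(−0.36693) ≈ 0.6929.

0.6929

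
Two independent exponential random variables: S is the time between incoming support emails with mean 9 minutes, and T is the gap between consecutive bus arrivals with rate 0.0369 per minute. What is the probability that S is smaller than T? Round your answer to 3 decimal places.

0.751

λ_1 = 1/9 = 0.111111, λ_2 = 0.0369.
For independent exponentials, P(S < T) = λ_1/(λ_1+λ_2) = 0.111111/0.148011 ≈ 0.751.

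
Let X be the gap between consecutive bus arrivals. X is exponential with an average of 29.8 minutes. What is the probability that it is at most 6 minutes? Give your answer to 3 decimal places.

The rate is λ = 1/29.8 = 0.033557 per minute.
P(X ≤ 6) = 1 − e^(−λ·6) = 1 − e^(−0.20134) ≈ 0.182.

0.182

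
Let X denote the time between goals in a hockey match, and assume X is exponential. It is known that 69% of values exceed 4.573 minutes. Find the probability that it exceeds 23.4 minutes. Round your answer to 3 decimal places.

e^(−λ·4.573) = 0.69 ⇒ λ = −ln(0.69)/4.573 = 0.0811423.
P(X > 23.4) = e^(−0.0811423·23.4) = e^(−1.8987) ≈ 0.150.

0.150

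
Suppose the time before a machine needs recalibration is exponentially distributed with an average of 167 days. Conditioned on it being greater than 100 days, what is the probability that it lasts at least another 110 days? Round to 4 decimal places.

The rate is λ = 1/167 = 0.00598802 per day.
By the memoryless property, P(X > 100+110 | X > 100) = P(X > 110).
P(X > 110) = e^(−0.65868) ≈ 0.5175.

0.5175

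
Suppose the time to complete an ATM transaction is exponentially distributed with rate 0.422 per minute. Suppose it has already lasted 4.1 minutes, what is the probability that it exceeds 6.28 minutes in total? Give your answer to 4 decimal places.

0.3985

The exponential is memoryless, so the remaining time is again Exp(λ): the condition X > 4.1 is irrelevant.
P(X > 2.18) = e^(−0.91996) ≈ 0.3985.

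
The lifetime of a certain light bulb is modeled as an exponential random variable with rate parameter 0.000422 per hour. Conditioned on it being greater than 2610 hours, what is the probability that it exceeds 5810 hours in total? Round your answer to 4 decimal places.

0.2591

The exponential is memoryless, so the remaining time is again Exp(λ): the condition X > 2610 is irrelevant.
P(X > 3200) = e^(−1.3504) ≈ 0.2591.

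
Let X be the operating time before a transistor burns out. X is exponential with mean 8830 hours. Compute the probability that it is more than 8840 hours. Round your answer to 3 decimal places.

The rate is λ = 1/8830 = 0.00011325 per hour.
P(X > 8840) = e^(−λ·8840) = e^(−1.0011) ≈ 0.367.

0.367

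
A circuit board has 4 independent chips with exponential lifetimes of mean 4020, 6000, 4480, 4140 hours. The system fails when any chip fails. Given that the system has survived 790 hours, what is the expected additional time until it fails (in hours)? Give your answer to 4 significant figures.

First-failure rate Σλ = 1/4020 + 1/6000 + 1/4480 + 1/4140 = 0.000880183.
By memorylessness the expected residual is 1/Σλ = 1136.13 hours, regardless of the 790 already elapsed.

1136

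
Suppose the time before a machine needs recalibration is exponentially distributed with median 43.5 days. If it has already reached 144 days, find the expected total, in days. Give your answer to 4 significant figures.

206.8

For an exponential, median = ln(2)/λ, so λ = ln 2 / 43.5 = 0.0159344 per day.
By memorylessness, E[X | X > 144] = 144 + 1/λ = 144 + 62.7572 = 206.757 days.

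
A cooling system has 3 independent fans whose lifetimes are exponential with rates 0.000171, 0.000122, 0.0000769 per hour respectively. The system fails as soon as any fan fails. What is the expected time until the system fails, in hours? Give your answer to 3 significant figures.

2700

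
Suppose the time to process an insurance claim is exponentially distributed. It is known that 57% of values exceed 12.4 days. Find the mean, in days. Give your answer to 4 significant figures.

22.06

e^(−λ·12.4) = 0.57 ⇒ λ = −ln(0.57)/12.4 = 0.0453322.
Mean = 1/λ = 22.0594 days.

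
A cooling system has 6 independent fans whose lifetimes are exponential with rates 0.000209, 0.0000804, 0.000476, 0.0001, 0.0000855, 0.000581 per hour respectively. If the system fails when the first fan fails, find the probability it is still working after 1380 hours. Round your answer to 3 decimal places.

The time to first failure is exponential with rate Σλ = 0.000209 + 0.0000804 + 0.000476 + 0.0001 + 0.0000855 + 0.000581 = 0.0015319.
P(min > 1380) = e^(−0.0015319·1380) = e^(−2.114) ≈ 0.121.

0.121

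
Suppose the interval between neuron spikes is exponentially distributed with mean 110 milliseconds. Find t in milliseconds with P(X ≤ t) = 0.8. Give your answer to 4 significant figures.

177.0

The rate is λ = 1/110 = 0.00909091 per millisecond.
Set 1 − e^(−λt) = 0.8, so t = −ln(0.2)/λ = 1.6094/0.00909091 ≈ 177.038 milliseconds.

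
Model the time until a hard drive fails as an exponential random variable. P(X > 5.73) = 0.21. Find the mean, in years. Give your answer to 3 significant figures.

3.67

e^(−λ·5.73) = 0.21 ⇒ λ = −ln(0.21)/5.73 = 0.272364.
Mean = 1/λ = 3.67155 years.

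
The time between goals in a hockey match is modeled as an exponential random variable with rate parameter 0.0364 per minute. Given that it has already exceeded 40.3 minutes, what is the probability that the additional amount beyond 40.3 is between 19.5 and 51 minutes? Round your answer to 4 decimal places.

0.3355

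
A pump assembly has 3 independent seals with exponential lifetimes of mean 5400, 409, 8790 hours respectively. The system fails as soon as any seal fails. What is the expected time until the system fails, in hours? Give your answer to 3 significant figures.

364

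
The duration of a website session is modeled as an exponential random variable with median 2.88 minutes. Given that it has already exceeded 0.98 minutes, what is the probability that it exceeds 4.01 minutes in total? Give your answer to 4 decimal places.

For an exponential, median = ln(2)/λ, so λ = ln 2 / 2.88 = 0.240676 per minute.
P(X > s+t | X > s) = e^(−λ(s+t))/e^(−λs) = e^(−λt), independent of s = 0.98.
P(X > 3.03) = e^(−0.72925) ≈ 0.4823.

0.4823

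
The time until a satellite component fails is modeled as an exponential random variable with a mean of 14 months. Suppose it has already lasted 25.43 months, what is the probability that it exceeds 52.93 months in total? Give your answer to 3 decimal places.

The rate is λ = 1/14 = 0.0714286 per month.
The exponential is memoryless, so the remaining time is again Exp(λ): the condition X > 25.43 is irrelevant.
P(X > 27.5) = e^(−1.9643) ≈ 0.140.

0.140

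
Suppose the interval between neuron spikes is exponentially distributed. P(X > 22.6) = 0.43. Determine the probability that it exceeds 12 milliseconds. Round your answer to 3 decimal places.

0.639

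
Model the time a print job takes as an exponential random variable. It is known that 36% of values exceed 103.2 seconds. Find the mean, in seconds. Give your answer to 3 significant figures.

101

e^(−λ·103.2) = 0.36 ⇒ λ = −ln(0.36)/103.2 = 0.00989972.
Mean = 1/λ = 101.013 seconds.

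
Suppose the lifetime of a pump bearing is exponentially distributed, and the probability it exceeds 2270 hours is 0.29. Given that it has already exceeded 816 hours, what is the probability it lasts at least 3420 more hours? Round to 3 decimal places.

From e^(−λ·2270) = 0.29, λ = −ln(0.29)/2270 = 0.000545319.
Memoryless: P(X > 816+3420 | X > 816) = P(X > 3420) = e^(−0.000545319·3420) ≈ 0.155.

0.155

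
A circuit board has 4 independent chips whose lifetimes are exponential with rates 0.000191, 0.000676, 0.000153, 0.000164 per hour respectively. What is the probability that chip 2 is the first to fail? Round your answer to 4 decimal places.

0.5709

The time to first failure is exponential with rate Σλ = 0.000191 + 0.000676 + 0.000153 + 0.000164 = 0.001184.
P(chip 2 first) = λ_2/Σλ = 0.000676/0.001184 ≈ 0.5709.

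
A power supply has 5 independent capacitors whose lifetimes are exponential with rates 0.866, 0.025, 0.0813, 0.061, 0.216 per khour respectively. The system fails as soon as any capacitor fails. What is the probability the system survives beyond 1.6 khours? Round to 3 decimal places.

0.135

The time to first failure is exponential with rate Σλ = 0.866 + 0.025 + 0.0813 + 0.061 + 0.216 = 1.2493.
P(min > 1.6) = e^(−1.2493·1.6) = e^(−1.9989) ≈ 0.135.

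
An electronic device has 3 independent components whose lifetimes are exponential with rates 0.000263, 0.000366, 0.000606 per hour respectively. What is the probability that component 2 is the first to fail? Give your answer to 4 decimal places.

The time to first failure is exponential with rate Σλ = 0.000263 + 0.000366 + 0.000606 = 0.001235.
P(component 2 first) = λ_2/Σλ = 0.000366/0.001235 ≈ 0.2964.

0.2964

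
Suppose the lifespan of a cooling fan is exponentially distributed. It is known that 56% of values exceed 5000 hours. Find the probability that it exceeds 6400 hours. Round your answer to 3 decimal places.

e^(−λ·5000) = 0.56 ⇒ λ = −ln(0.56)/5000 = 0.000115964.
P(X > 6400) = e^(−0.000115964·6400) = e^(−0.74217) ≈ 0.476.

0.476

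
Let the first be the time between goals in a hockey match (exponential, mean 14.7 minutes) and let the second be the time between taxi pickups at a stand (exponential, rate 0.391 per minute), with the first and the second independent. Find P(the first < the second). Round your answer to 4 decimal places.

λ_1 = 1/14.7 = 0.0680272, λ_2 = 0.391.
For independent exponentials, P(the first < the second) = λ_1/(λ_1+λ_2) = 0.0680272/0.459027 ≈ 0.1482.

0.1482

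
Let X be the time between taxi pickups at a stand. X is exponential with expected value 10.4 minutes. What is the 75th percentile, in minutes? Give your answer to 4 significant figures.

The rate is λ = 1/10.4 = 0.0961538 per minute.
Set 1 − e^(−λt) = 0.75, so t = −ln(0.25)/λ = 1.3863/0.0961538 ≈ 14.4175 minutes.

14.42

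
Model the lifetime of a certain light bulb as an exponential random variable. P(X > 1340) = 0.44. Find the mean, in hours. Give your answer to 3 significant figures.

1630

e^(−λ·1340) = 0.44 ⇒ λ = −ln(0.44)/1340 = 0.000612672.
Mean = 1/λ = 1632.19 hours.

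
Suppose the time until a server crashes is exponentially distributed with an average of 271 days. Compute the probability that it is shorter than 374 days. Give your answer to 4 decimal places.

The rate is λ = 1/271 = 0.00369004 per day.
P(X ≤ 374) = 1 − e^(−λ·374) = 1 − e^(−1.3801) ≈ 0.7484.

0.7484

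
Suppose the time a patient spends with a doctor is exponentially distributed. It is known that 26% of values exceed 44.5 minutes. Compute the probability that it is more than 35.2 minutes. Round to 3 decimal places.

e^(−λ·44.5) = 0.26 ⇒ λ = −ln(0.26)/44.5 = 0.0302713.
P(X > 35.2) = e^(−0.0302713·35.2) = e^(−1.0656) ≈ 0.345.

0.345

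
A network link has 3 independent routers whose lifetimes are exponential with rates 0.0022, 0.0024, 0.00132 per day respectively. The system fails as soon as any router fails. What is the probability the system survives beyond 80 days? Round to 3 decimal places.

0.623

The time to first failure is exponential with rate Σλ = 0.0022 + 0.0024 + 0.00132 = 0.00592.
P(min > 80) = e^(−0.00592·80) = e^(−0.4736) ≈ 0.623.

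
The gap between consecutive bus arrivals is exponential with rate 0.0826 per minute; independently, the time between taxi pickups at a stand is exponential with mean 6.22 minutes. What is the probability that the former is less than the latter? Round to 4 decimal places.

λ_1 = 0.0826, λ_2 = 1/6.22 = 0.160772.
For independent exponentials, P(the former < the latter) = λ_1/(λ_1+λ_2) = 0.0826/0.243372 ≈ 0.3394.

0.3394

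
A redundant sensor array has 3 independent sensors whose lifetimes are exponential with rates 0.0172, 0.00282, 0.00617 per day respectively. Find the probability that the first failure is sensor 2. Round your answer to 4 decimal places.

0.1077

The time to first failure is exponential with rate Σλ = 0.0172 + 0.00282 + 0.00617 = 0.02619.
P(sensor 2 first) = λ_2/Σλ = 0.00282/0.02619 ≈ 0.1077.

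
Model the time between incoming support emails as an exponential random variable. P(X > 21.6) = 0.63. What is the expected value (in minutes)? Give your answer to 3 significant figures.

46.7

e^(−λ·21.6) = 0.63 ⇒ λ = −ln(0.63)/21.6 = 0.0213905.
Mean = 1/λ = 46.7497 minutes.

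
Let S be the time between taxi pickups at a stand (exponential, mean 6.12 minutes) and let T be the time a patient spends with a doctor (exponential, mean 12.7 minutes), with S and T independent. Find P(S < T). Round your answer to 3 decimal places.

0.675

λ_1 = 1/6.12 = 0.163399, λ_2 = 1/12.7 = 0.0787402.
For independent exponentials, P(S < T) = λ_1/(λ_1+λ_2) = 0.163399/0.242139 ≈ 0.675.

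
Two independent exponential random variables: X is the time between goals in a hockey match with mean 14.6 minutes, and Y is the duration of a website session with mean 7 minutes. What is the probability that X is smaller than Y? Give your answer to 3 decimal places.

0.324

λ_1 = 1/14.6 = 0.0684932, λ_2 = 1/7 = 0.142857.
For independent exponentials, P(X < Y) = λ_1/(λ_1+λ_2) = 0.0684932/0.21135 ≈ 0.324.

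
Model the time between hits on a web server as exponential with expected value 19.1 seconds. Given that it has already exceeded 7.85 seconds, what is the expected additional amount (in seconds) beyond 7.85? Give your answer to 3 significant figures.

19.1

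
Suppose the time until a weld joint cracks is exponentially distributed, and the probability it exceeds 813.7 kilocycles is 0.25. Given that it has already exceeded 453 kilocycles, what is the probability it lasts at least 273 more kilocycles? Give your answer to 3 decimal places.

From e^(−λ·813.7) = 0.25, λ = −ln(0.25)/813.7 = 0.00170369.
Memoryless: P(X > 453+273 | X > 453) = P(X > 273) = e^(−0.00170369·273) ≈ 0.628.

0.628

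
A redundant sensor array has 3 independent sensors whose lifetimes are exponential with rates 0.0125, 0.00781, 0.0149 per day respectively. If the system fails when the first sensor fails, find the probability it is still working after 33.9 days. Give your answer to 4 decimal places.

0.3031

The time to first failure is exponential with rate Σλ = 0.0125 + 0.00781 + 0.0149 = 0.03521.
P(min > 33.9) = e^(−0.03521·33.9) = e^(−1.1936) ≈ 0.3031.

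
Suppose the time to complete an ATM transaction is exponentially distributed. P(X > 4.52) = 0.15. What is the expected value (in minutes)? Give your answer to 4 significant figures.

e^(−λ·4.52) = 0.15 ⇒ λ = −ln(0.15)/4.52 = 0.419717.
Mean = 1/λ = 2.38256 minutes.

2.383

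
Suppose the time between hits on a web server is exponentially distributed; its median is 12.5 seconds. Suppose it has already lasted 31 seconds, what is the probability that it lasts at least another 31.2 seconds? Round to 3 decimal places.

For an exponential, median = ln(2)/λ, so λ = ln 2 / 12.5 = 0.0554518 per second.
The exponential is memoryless, so the remaining time is again Exp(λ): the condition X > 31 is irrelevant.
P(X > 31.2) = e^(−1.7301) ≈ 0.177.

0.177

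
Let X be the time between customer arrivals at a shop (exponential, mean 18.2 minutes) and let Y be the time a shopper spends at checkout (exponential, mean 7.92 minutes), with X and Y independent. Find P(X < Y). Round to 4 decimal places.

0.3032

λ_1 = 1/18.2 = 0.0549451, λ_2 = 1/7.92 = 0.126263.
For independent exponentials, P(X < Y) = λ_1/(λ_1+λ_2) = 0.0549451/0.181208 ≈ 0.3032.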